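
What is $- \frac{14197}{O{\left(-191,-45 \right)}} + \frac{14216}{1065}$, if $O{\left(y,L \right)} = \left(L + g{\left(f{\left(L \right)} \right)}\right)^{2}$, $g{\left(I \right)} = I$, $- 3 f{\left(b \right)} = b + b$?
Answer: $- \frac{794747}{15975} \approx -49.749$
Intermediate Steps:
$f{\left(b \right)} = - \frac{2 b}{3}$ ($f{\left(b \right)} = - \frac{b + b}{3} = - \frac{2 b}{3}$)
$O{\left(y,L \right)} = \frac{L^{2}}{9}$ ($O{\left(y,L \right)} = \left(L - \frac{2 L}{3}\right)^{2} = \left(\frac{L}{3}\right)^{2} = \frac{L^{2}}{9}$)
$- \frac{14197}{O{\left(-191,-45 \right)}} + \frac{14216}{1065} = - \frac{14197}{\frac{1}{9} \left(-45\right)^{2}} + \frac{14216}{1065} = - \frac{14197}{\frac{1}{9} \cdot 2025} + 14216 \cdot \frac{1}{1065} = - \frac{14197}{225} + \frac{14216}{1065} = - \frac{794747}{15975}$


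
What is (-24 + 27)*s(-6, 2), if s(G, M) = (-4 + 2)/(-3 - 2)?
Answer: 6/5 ≈ 1.2000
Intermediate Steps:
s(G, M) = ⅖ (s(G, M) = -2/(-5) = -2*(-⅕) = ⅖)
(-24 + 27)*s(-6, 2) = (-24 + 27)*(⅖) = 3*(⅖) = 6/5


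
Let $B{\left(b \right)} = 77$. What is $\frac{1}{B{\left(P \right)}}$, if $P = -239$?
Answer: $\frac{1}{77} \approx 0.012987$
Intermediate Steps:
$\frac{1}{B{\left(P \right)}} = \frac{1}{77}$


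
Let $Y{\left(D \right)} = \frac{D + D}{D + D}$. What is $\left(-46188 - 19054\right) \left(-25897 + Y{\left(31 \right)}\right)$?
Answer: $1689506832$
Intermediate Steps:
$Y{\left(D \right)} = 1$ ($Y{\left(D \right)} = \frac{2 D}{2 D} = 2 D \frac{1}{2 D} = 1$)
$\left(-46188 - 19054\right) \left(-25897 + Y{\left(31 \right)}\right) = \left(-46188 - 19054\right) \left(-25897 + 1\right) = \left(-65242\right) \left(-25896\right) = 1689506832$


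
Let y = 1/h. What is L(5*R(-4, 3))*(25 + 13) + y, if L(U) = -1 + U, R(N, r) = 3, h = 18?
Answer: 9577/18 ≈ 532.06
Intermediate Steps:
y = 1/18 ≈ 0.055556
L(5*R(-4, 3))*(25 + 13) + y = (-1 + 5*3)*(25 + 13) + 1/18 = (-1 + 15)*38 + 1/18 = 14*38 + 1/18 = 532 + 1/18 = 9577/18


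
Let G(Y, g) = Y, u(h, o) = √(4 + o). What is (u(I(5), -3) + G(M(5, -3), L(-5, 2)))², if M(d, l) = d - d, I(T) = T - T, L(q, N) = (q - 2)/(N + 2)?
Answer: 1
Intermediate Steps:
L(q, N) = (-2 + q)/(2 + N)
I(T) = 0
M(d, l) = 0
(u(I(5), -3) + G(M(5, -3), L(-5, 2)))² = (√(4 - 3) + 0)² = (√1 + 0)² = (1 + 0)² = 1² = 1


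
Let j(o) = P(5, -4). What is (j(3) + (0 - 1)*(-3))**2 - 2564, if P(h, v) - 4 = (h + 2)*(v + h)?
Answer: -2368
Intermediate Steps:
P(h, v) = 4 + (2 + h)*(h + v) (P(h, v) = 4 + (h + 2)*(v + h) = 4 + (2 + h)*(h + v))
j(o) = 11 (j(o) = 4 + 5**2 + 2*5 + 2*(-4) + 5*(-4) = 4 + 25 + 10 - 8 - 20 = 11)
(j(3) + (0 - 1)*(-3))**2 - 2564 = (11 + (0 - 1)*(-3))**2 - 2564 = (11 - 1*(-3))**2 - 2564 = (11 + 3)**2 - 2564 = 14**2 - 2564 = 196 - 2564 = -2368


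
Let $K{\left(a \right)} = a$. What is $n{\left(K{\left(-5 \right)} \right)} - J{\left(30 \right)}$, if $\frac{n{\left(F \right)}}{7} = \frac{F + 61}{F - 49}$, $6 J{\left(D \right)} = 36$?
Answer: $- \frac{358}{27} \approx -13.259$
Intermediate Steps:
$J{\left(D \right)} = 6$ ($J{\left(D \right)} = \frac{1}{6} \cdot 36 = 6$)
$n{\left(F \right)} = \frac{7 \left(61 + F\right)}{-49 + F}$ ($n{\left(F \right)} = 7 \frac{F + 61}{F - 49} = 7 \frac{61 + F}{-49 + F} = \frac{7 \left(61 + F\right)}{-49 + F}$)
$n{\left(K{\left(-5 \right)} \right)} - J{\left(30 \right)} = \frac{7 \left(61 - 5\right)}{-49 - 5} - 6 = 7 \frac{1}{-54} \cdot 56 - 6 = 7 \left(- \frac{1}{54}\right) 56 - 6 = - \frac{196}{27} - 6 = - \frac{358}{27}$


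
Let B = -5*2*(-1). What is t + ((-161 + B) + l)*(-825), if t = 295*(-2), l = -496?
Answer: 533185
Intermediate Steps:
B = 10 (B = -10*(-1) = 10)
t = -590
t + ((-161 + B) + l)*(-825) = -590 + ((-161 + 10) - 496)*(-825) = -590 + (-151 - 496)*(-825) = -590 - 647*(-825) = -590 + 533775 = 533185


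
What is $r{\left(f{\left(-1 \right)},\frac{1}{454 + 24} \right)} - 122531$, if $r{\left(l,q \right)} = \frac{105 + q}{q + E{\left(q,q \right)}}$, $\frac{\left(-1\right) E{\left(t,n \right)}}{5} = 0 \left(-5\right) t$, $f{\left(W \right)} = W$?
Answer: $-72340$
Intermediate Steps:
$E{\left(t,n \right)} = 0$ ($E{\left(t,n \right)} = - 5 \cdot 0 \left(-5\right) t = - 5 \cdot 0 t = \left(-5\right) 0 = 0$)
$r{\left(l,q \right)} = \frac{105 + q}{q}$ ($r{\left(l,q \right)} = \frac{105 + q}{q + 0} = \frac{105 + q}{q}$)
$r{\left(f{\left(-1 \right)},\frac{1}{454 + 24} \right)} - 122531 = \frac{105 + \frac{1}{454 + 24}}{\frac{1}{454 + 24}} - 122531 = \frac{105 + \frac{1}{478}}{\frac{1}{478}} - 122531 = \frac{1}{\frac{1}{478}} \left(105 + \frac{1}{478}\right) - 122531 = 478 \cdot \frac{50191}{478} - 122531 = 50191 - 122531 = -72340$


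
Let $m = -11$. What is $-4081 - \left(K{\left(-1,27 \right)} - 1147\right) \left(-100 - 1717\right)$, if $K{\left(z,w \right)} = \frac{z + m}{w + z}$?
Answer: $- \frac{27157242}{13} \approx -2.089 \cdot 10^{6}$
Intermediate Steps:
$K{\left(z,w \right)} = \frac{-11 + z}{w + z}$ ($K{\left(z,w \right)} = \frac{z - 11}{w + z} = \frac{-11 + z}{w + z}$)
$-4081 - \left(K{\left(-1,27 \right)} - 1147\right) \left(-100 - 1717\right) = -4081 - \left(\frac{-11 - 1}{27 - 1} - 1147\right) \left(-100 - 1717\right) = -4081 - \left(\frac{1}{26} \left(-12\right) - 1147\right) \left(-1817\right) = -4081 - \left(- \frac{6}{13} - 1147\right) \left(-1817\right) = -4081 - \left(- \frac{14917}{13}\right) \left(-1817\right) = -4081 - \frac{27104189}{13} = - \frac{27157242}{13}$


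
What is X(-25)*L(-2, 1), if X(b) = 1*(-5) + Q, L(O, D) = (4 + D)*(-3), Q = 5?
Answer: 0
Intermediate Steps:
L(O, D) = -12 - 3*D
X(b) = 0 (X(b) = 1*(-5) + 5 = -5 + 5 = 0)
X(-25)*L(-2, 1) = 0*(-12 - 3*1) = 0*(-12 - 3) = 0*(-15) = 0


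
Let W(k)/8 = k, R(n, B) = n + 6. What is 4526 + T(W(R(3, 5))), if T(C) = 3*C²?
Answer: 20078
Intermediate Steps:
R(n, B) = 6 + n
W(k) = 8*k
4526 + T(W(R(3, 5))) = 4526 + 3*(8*(6 + 3))² = 4526 + 3*(8*9)² = 4526 + 3*72² = 4526 + 3*5184 = 4526 + 15552 = 20078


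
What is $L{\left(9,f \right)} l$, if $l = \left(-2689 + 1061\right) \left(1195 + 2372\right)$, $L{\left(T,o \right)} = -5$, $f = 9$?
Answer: $29035380$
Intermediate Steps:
$l = -5807076$ ($l = \left(-1628\right) 3567 = -5807076$)
$L{\left(9,f \right)} l = \left(-5\right) \left(-5807076\right) = 29035380$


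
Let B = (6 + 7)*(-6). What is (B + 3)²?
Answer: 5625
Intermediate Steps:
B = -78 (B = 13*(-6) = -78)
(B + 3)² = (-78 + 3)² = (-75)² = 5625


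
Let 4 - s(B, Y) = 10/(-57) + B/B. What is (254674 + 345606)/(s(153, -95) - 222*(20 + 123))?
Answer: -34215960/1809341 ≈ -18.911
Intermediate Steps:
s(B, Y) = 181/57 (s(B, Y) = 4 - (10/(-57) + B/B) = 4 - (10*(-1/57) + 1) = 4 - (-10/57 + 1) = 4 - 1*47/57 = 4 - 47/57 = 181/57)
(254674 + 345606)/(s(153, -95) - 222*(20 + 123)) = (254674 + 345606)/(181/57 - 222*(20 + 123)) = 600280/(181/57 - 222*143) = 600280/(181/57 - 31746) = 600280/(-1809341/57) = 600280*(-57/1809341) = -34215960/1809341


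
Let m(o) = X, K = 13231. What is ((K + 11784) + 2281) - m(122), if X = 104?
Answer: 27192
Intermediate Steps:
m(o) = 104
((K + 11784) + 2281) - m(122) = ((13231 + 11784) + 2281) - 1*104 = (25015 + 2281) - 104 = 27296 - 104 = 27192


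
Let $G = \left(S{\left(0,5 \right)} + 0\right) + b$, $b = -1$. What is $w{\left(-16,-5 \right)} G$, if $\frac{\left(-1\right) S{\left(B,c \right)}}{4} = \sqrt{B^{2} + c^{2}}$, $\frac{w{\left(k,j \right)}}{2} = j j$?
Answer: $-1050$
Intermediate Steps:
$w{\left(k,j \right)} = 2 j^{2}$ ($w{\left(k,j \right)} = 2 j j = 2 j^{2}$)
$S{\left(B,c \right)} = - 4 \sqrt{B^{2} + c^{2}}$
$G = -21$ ($G = \left(- 4 \sqrt{0^{2} + 5^{2}} + 0\right) - 1 = \left(- 4 \sqrt{0 + 25} + 0\right) - 1 = \left(- 4 \sqrt{25} + 0\right) - 1 = \left(\left(-4\right) 5 + 0\right) - 1 = \left(-20 + 0\right) - 1 = -20 - 1 = -21$)
$w{\left(-16,-5 \right)} G = 2 \left(-5\right)^{2} \left(-21\right) = 2 \cdot 25 \left(-21\right) = 50 \left(-21\right) = -1050$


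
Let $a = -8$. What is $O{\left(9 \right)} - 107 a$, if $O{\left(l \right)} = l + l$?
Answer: $874$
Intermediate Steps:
$O{\left(l \right)} = 2 l$
$O{\left(9 \right)} - 107 a = 2 \cdot 9 - -856 = 18 + 856 = 874$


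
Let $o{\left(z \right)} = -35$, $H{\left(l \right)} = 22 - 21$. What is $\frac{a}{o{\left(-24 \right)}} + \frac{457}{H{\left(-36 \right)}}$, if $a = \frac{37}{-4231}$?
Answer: $\frac{67674882}{148085} \approx 457.0$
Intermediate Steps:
$H{\left(l \right)} = 1$
$a = - \frac{37}{4231}$ ($a = 37 \left(- \frac{1}{4231}\right) = - \frac{37}{4231} \approx -0.008745$)
$\frac{a}{o{\left(-24 \right)}} + \frac{457}{H{\left(-36 \right)}} = - \frac{37}{4231 \left(-35\right)} + \frac{457}{1} = \left(- \frac{37}{4231}\right) \left(- \frac{1}{35}\right) + 457 \cdot 1 = \frac{37}{148085} + 457 = \frac{67674882}{148085}$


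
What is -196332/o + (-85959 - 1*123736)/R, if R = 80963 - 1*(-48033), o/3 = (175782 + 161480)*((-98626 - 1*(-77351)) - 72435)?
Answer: -97461245756907/59954347371940 ≈ -1.6256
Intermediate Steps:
o = -94814466060 (o = 3*((175782 + 161480)*((-98626 - 1*(-77351)) - 72435)) = 3*(337262*((-98626 + 77351) - 72435)) = 3*(337262*(-21275 - 72435)) = 3*(337262*(-93710)) = 3*(-31604822020) = -94814466060)
R = 128996 (R = 80963 + 48033 = 128996)
-196332/o + (-85959 - 1*123736)/R = -196332/(-94814466060) + (-85959 - 1*123736)/128996 = -196332*(-1/94814466060) + (-85959 - 123736)*(1/128996) = 16361/7901205505 - 209695*1/128996 = 16361/7901205505 - 12335/7588 = -97461245756907/59954347371940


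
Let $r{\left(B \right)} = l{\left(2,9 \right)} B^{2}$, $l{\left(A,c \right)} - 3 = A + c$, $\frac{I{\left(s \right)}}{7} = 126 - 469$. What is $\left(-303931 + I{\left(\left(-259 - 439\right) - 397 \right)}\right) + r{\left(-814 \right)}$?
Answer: $8970012$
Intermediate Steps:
$I{\left(s \right)} = -2401$ ($I{\left(s \right)} = 7 \left(126 - 469\right) = 7 \left(-343\right) = -2401$)
$l{\left(A,c \right)} = 3 + A + c$ ($l{\left(A,c \right)} = 3 + \left(A + c\right) = 3 + A + c$)
$r{\left(B \right)} = 14 B^{2}$ ($r{\left(B \right)} = \left(3 + 2 + 9\right) B^{2} = 14 B^{2}$)
$\left(-303931 + I{\left(\left(-259 - 439\right) - 397 \right)}\right) + r{\left(-814 \right)} = \left(-303931 - 2401\right) + 14 \left(-814\right)^{2} = -306332 + 14 \cdot 662596 = -306332 + 9276344 = 8970012$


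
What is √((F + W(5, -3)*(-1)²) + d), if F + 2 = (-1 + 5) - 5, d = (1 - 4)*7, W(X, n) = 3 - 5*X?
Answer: I*√46 ≈ 6.7823*I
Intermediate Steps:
d = -21 (d = -3*7 = -21)
F = -3 (F = -2 + ((-1 + 5) - 5) = -2 + (4 - 5) = -2 - 1 = -3)
√((F + W(5, -3)*(-1)²) + d) = √((-3 + (3 - 5*5)*(-1)²) - 21) = √((-3 + (3 - 25)*1) - 21) = √((-3 - 22*1) - 21) = √((-3 - 22) - 21) = √(-25 - 21) = √(-46) = I*√46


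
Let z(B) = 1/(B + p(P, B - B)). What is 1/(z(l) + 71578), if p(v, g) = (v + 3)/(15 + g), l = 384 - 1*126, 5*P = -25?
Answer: 3868/276863719 ≈ 1.3971e-5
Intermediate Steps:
P = -5 (P = (⅕)*(-25) = -5)
l = 258 (l = 384 - 126 = 258)
p(v, g) = (3 + v)/(15 + g)
z(B) = 1/(-2/15 + B) (z(B) = 1/(B + (3 - 5)/(15 + (B - B))) = 1/(B - 2/(15 + 0)) = 1/(B - 2/15) = 1/(-2/15 + B))
1/(z(l) + 71578) = 1/(15/(-2 + 15*258) + 71578) = 1/(15/(-2 + 3870) + 71578) = 1/(15/3868 + 71578) = 1/(276863719/3868) = 3868/276863719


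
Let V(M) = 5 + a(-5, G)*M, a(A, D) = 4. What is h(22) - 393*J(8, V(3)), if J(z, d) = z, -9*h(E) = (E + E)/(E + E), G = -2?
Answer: -28297/9 ≈ -3144.1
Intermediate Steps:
h(E) = -⅑ (h(E) = -(E + E)/(9*(E + E)) = -2*E/(9*(2*E)) = -2*E*1/(2*E)/9 = -⅑*1 = -⅑)
V(M) = 5 + 4*M
h(22) - 393*J(8, V(3)) = -⅑ - 393*8 = -⅑ - 3144 = -28297/9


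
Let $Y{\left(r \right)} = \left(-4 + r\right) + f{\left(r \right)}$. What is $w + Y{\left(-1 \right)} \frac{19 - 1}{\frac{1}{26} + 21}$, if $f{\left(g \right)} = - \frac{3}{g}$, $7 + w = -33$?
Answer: $- \frac{22816}{547} \approx -41.711$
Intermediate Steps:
$w = -40$ ($w = -7 - 33 = -40$)
$Y{\left(r \right)} = -4 + r - \frac{3}{r}$ ($Y{\left(r \right)} = \left(-4 + r\right) - \frac{3}{r} = -4 + r - \frac{3}{r}$)
$w + Y{\left(-1 \right)} \frac{19 - 1}{\frac{1}{26} + 21} = -40 + \left(-4 - 1 - \frac{3}{-1}\right) \frac{19 - 1}{\frac{1}{26} + 21} = -40 + \left(-4 - 1 - -3\right) \frac{18}{\frac{1}{26} + 21} = -40 + \left(-4 - 1 + 3\right) \frac{18}{\frac{547}{26}} = -40 - 2 \cdot 18 \cdot \frac{26}{547} = -40 - \frac{936}{547} = - \frac{22816}{547}$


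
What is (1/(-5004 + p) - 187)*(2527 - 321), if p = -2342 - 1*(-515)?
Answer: -2817939988/6831 ≈ -4.1252e+5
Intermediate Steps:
p = -1827 (p = -2342 + 515 = -1827)
(1/(-5004 + p) - 187)*(2527 - 321) = (1/(-5004 - 1827) - 187)*(2527 - 321) = (1/(-6831) - 187)*2206 = (-1/6831 - 187)*2206 = -1277398/6831*2206 = -2817939988/6831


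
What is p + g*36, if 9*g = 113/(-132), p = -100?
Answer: -3413/33 ≈ -103.42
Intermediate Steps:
g = -113/1188 (g = (113/(-132))/9 = (113*(-1/132))/9 = (1/9)*(-113/132) = -113/1188 ≈ -0.095118)
p + g*36 = -100 - 113/1188*36 = -100 - 113/33 = -3413/33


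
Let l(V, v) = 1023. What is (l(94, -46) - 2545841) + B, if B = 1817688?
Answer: -727130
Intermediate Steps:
(l(94, -46) - 2545841) + B = (1023 - 2545841) + 1817688 = -2544818 + 1817688 = -727130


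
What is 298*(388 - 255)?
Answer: 39634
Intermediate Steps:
298*(388 - 255) = 298*133 = 39634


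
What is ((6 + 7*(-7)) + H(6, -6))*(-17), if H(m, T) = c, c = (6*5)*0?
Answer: 731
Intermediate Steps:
c = 0 (c = 30*0 = 0)
H(m, T) = 0
((6 + 7*(-7)) + H(6, -6))*(-17) = ((6 + 7*(-7)) + 0)*(-17) = ((6 - 49) + 0)*(-17) = (-43 + 0)*(-17) = -43*(-17) = 731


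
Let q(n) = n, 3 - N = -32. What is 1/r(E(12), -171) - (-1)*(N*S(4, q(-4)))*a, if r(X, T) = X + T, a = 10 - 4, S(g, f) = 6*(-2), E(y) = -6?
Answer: -446041/177 ≈ -2520.0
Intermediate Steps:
N = 35 (N = 3 - 1*(-32) = 3 + 32 = 35)
S(g, f) = -12
a = 6
r(X, T) = T + X
1/r(E(12), -171) - (-1)*(N*S(4, q(-4)))*a = 1/(-171 - 6) - (-1)*(35*(-12))*6 = 1/(-177) - (-1)*(-420*6) = -1/177 - (-1)*(-2520) = -1/177 - 1*2520 = -1/177 - 2520 = -446041/177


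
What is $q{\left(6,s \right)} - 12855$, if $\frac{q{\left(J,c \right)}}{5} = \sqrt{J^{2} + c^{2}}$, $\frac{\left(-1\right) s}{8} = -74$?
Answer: $-12855 + 50 \sqrt{3505} \approx -9894.8$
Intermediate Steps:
$s = 592$ ($s = \left(-8\right) \left(-74\right) = 592$)
$q{\left(J,c \right)} = 5 \sqrt{J^{2} + c^{2}}$
$q{\left(6,s \right)} - 12855 = 5 \sqrt{6^{2} + 592^{2}} - 12855 = 5 \sqrt{36 + 350464} - 12855 = 5 \sqrt{350500} - 12855 = 5 \cdot 10 \sqrt{3505} - 12855 = 50 \sqrt{3505} - 12855 = -12855 + 50 \sqrt{3505}$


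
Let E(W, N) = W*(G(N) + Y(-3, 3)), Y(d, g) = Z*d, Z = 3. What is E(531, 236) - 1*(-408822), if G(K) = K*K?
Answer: 29978619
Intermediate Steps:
Y(d, g) = 3*d
G(K) = K²
E(W, N) = W*(-9 + N²) (E(W, N) = W*(N² + 3*(-3)) = W*(N² - 9) = W*(-9 + N²))
E(531, 236) - 1*(-408822) = 531*(-9 + 236²) - 1*(-408822) = 531*(-9 + 55696) + 408822 = 531*55687 + 408822 = 29569797 + 408822 = 29978619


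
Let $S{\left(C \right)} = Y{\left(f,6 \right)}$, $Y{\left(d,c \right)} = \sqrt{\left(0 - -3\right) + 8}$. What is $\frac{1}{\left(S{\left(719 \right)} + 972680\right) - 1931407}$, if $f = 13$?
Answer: $- \frac{87157}{83559769138} - \frac{\sqrt{11}}{919157460518} \approx -1.0431 \cdot 10^{-6}$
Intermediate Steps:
$Y{\left(d,c \right)} = \sqrt{11}$ ($Y{\left(d,c \right)} = \sqrt{\left(0 + 3\right) + 8} = \sqrt{3 + 8} = \sqrt{11}$)
$S{\left(C \right)} = \sqrt{11}$
$\frac{1}{\left(S{\left(719 \right)} + 972680\right) - 1931407} = \frac{1}{\left(\sqrt{11} + 972680\right) - 1931407} = \frac{1}{\left(972680 + \sqrt{11}\right) - 1931407} = \frac{1}{-958727 + \sqrt{11}}$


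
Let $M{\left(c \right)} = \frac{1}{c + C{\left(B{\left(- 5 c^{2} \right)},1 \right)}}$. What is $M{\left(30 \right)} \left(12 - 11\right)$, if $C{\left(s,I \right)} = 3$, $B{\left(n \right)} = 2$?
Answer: $\frac{1}{33} \approx 0.030303$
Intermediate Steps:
$M{\left(c \right)} = \frac{1}{3 + c}$ ($M{\left(c \right)} = \frac{1}{c + 3} = \frac{1}{3 + c}$)
$M{\left(30 \right)} \left(12 - 11\right) = \frac{12 - 11}{3 + 30} = \frac{12 - 11}{33} = \frac{1}{33} \cdot 1 = \frac{1}{33}$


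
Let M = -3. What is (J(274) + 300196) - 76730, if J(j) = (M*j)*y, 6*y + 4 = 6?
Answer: 223192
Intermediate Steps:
y = ⅓ (y = -⅔ + (⅙)*6 = -⅔ + 1 = ⅓ ≈ 0.33333)
J(j) = -j (J(j) = -3*j*(⅓) = -j)
(J(274) + 300196) - 76730 = (-1*274 + 300196) - 76730 = (-274 + 300196) - 76730 = 299922 - 76730 = 223192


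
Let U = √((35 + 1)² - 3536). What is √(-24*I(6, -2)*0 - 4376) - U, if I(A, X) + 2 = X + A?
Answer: 2*I*(√1094 - 4*√35) ≈ 18.823*I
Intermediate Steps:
I(A, X) = -2 + A + X (I(A, X) = -2 + (X + A) = -2 + (A + X) = -2 + A + X)
U = 8*I*√35 (U = √(36² - 3536) = √(1296 - 3536) = √(-2240) = 8*I*√35 ≈ 47.329*I)
√(-24*I(6, -2)*0 - 4376) - U = √(-24*(-2 + 6 - 2)*0 - 4376) - 8*I*√35 = √(-24*2*0 - 4376) - 8*I*√35 = √(-48*0 - 4376) - 8*I*√35 = √(0 - 4376) - 8*I*√35 = √(-4376) - 8*I*√35 = 2*I*√1094 - 8*I*√35 = -8*I*√35 + 2*I*√1094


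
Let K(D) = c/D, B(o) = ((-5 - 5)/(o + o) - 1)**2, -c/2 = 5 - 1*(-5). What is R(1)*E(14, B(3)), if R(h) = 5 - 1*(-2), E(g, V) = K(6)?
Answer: -70/3 ≈ -23.333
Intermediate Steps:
c = -20 (c = -2*(5 - 1*(-5)) = -2*(5 + 5) = -2*10 = -20)
B(o) = (-1 - 5/o)**2 (B(o) = (-10*1/(2*o) - 1)**2 = (-5/o - 1)**2 = (-1 - 5/o)**2)
K(D) = -20/D
E(g, V) = -10/3 (E(g, V) = -20/6 = -20*1/6 = -10/3)
R(h) = 7 (R(h) = 5 + 2 = 7)
R(1)*E(14, B(3)) = 7*(-10/3) = -70/3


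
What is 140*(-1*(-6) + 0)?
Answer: 840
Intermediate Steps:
140*(-1*(-6) + 0) = 140*(6 + 0) = 140*6 = 840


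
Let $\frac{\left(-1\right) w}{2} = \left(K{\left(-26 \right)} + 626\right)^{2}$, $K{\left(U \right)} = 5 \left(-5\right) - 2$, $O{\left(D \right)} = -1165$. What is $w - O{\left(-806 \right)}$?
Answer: $-716437$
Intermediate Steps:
$K{\left(U \right)} = -27$ ($K{\left(U \right)} = -25 - 2 = -27$)
$w = -717602$ ($w = - 2 \left(-27 + 626\right)^{2} = - 2 \cdot 599^{2} = \left(-2\right) 358801 = -717602$)
$w - O{\left(-806 \right)} = -717602 - -1165 = -717602 + 1165 = -716437$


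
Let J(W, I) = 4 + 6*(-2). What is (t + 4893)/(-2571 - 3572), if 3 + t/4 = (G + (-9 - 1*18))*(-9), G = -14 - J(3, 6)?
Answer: -6069/6143 ≈ -0.98795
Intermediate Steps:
J(W, I) = -8 (J(W, I) = 4 - 12 = -8)
G = -6 (G = -14 - 1*(-8) = -14 + 8 = -6)
t = 1176 (t = -12 + 4*((-6 + (-9 - 1*18))*(-9)) = -12 + 4*((-6 + (-9 - 18))*(-9)) = -12 + 4*((-6 - 27)*(-9)) = -12 + 4*(-33*(-9)) = -12 + 4*297 = -12 + 1188 = 1176)
(t + 4893)/(-2571 - 3572) = (1176 + 4893)/(-2571 - 3572) = 6069/(-6143) = 6069*(-1/6143) = -6069/6143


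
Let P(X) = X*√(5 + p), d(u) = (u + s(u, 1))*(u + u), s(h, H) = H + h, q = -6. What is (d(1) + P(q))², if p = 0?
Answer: 216 - 72*√5 ≈ 55.003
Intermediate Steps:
d(u) = 2*u*(1 + 2*u) (d(u) = (u + (1 + u))*(u + u) = (1 + 2*u)*(2*u) = 2*u*(1 + 2*u))
P(X) = X*√5 (P(X) = X*√(5 + 0) = X*√5)
(d(1) + P(q))² = (2*1*(1 + 2*1) - 6*√5)² = (2*1*(1 + 2) - 6*√5)² = (2*1*3 - 6*√5)² = (6 - 6*√5)²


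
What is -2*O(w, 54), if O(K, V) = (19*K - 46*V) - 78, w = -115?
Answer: 9494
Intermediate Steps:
O(K, V) = -78 - 46*V + 19*K (O(K, V) = (-46*V + 19*K) - 78 = -78 - 46*V + 19*K)
-2*O(w, 54) = -2*(-78 - 46*54 + 19*(-115)) = -2*(-78 - 2484 - 2185) = -2*(-4747) = 9494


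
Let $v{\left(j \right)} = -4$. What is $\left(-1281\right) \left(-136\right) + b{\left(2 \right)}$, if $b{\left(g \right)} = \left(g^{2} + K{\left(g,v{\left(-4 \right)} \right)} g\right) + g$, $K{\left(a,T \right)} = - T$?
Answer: $174230$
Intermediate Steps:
$b{\left(g \right)} = g^{2} + 5 g$ ($b{\left(g \right)} = \left(g^{2} + \left(-1\right) \left(-4\right) g\right) + g = \left(g^{2} + 4 g\right) + g = g^{2} + 5 g$)
$\left(-1281\right) \left(-136\right) + b{\left(2 \right)} = \left(-1281\right) \left(-136\right) + 2 \left(5 + 2\right) = 174216 + 2 \cdot 7 = 174216 + 14 = 174230$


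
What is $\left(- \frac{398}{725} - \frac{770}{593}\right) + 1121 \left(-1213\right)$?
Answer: $- \frac{584601201289}{429925} \approx -1.3598 \cdot 10^{6}$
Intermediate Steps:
$\left(- \frac{398}{725} - \frac{770}{593}\right) + 1121 \left(-1213\right) = \left(\left(-398\right) \frac{1}{725} - \frac{770}{593}\right) - 1359773 = \left(- \frac{398}{725} - \frac{770}{593}\right) - 1359773 = - \frac{794264}{429925} - 1359773 = - \frac{584601201289}{429925}$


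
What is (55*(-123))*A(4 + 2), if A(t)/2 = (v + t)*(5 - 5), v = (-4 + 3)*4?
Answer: 0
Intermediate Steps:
v = -4 (v = -1*4 = -4)
A(t) = 0 (A(t) = 2*((-4 + t)*(5 - 5)) = 2*((-4 + t)*0) = 2*0 = 0)
(55*(-123))*A(4 + 2) = (55*(-123))*0 = -6765*0 = 0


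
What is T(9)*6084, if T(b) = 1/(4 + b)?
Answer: 468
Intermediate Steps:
T(9)*6084 = 6084/(4 + 9) = 6084/13 = (1/13)*6084 = 468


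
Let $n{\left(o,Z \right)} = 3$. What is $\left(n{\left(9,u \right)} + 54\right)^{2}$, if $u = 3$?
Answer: $3249$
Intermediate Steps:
$\left(n{\left(9,u \right)} + 54\right)^{2} = \left(3 + 54\right)^{2} = 57^{2} = 3249$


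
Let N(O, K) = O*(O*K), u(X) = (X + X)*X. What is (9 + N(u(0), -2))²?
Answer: 81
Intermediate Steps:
u(X) = 2*X² (u(X) = (2*X)*X = 2*X²)
N(O, K) = K*O² (N(O, K) = O*(K*O) = K*O²)
(9 + N(u(0), -2))² = (9 - 2*(2*0²)²)² = (9 - 2*(2*0)²)² = (9 - 2*0²)² = (9 - 2*0)² = (9 + 0)² = 9² = 81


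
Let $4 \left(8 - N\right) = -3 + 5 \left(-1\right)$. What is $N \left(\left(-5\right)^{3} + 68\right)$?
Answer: $-570$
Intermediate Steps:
$N = 10$ ($N = 8 - \frac{-3 + 5 \left(-1\right)}{4} = 8 - \frac{-3 - 5}{4} = 8 - -2 = 8 + 2 = 10$)
$N \left(\left(-5\right)^{3} + 68\right) = 10 \left(\left(-5\right)^{3} + 68\right) = 10 \left(-125 + 68\right) = 10 \left(-57\right) = -570$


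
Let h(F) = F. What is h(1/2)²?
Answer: ¼ ≈ 0.25000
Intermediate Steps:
h(1/2)² = (1/2)² = (½)² = ¼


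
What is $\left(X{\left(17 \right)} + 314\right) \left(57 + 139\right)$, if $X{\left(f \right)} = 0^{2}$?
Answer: $61544$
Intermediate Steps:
$X{\left(f \right)} = 0$
$\left(X{\left(17 \right)} + 314\right) \left(57 + 139\right) = \left(0 + 314\right) \left(57 + 139\right) = 314 \cdot 196 = 61544$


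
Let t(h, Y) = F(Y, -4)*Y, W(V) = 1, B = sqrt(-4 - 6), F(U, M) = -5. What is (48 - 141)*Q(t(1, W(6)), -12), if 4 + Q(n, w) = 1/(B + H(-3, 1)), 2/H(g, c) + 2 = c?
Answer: 2697/7 + 93*I*sqrt(10)/14 ≈ 385.29 + 21.007*I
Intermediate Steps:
H(g, c) = 2/(-2 + c)
B = I*sqrt(10) (B = sqrt(-10) = I*sqrt(10) ≈ 3.1623*I)
t(h, Y) = -5*Y
Q(n, w) = -4 + 1/(-2 + I*sqrt(10)) (Q(n, w) = -4 + 1/(I*sqrt(10) + 2/(-2 + 1)) = -4 + 1/(I*sqrt(10) + 2/(-1)) = -4 + 1/(I*sqrt(10) + 2*(-1)) = -4 + 1/(I*sqrt(10) - 2) = -4 + 1/(-2 + I*sqrt(10)))
(48 - 141)*Q(t(1, W(6)), -12) = (48 - 141)*(-29/7 - I*sqrt(10)/14) = -93*(-29/7 - I*sqrt(10)/14) = 2697/7 + 93*I*sqrt(10)/14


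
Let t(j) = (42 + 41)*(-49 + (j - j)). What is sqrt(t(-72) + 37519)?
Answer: 2*sqrt(8363) ≈ 182.90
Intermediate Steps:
t(j) = -4067 (t(j) = 83*(-49 + 0) = 83*(-49) = -4067)
sqrt(t(-72) + 37519) = sqrt(-4067 + 37519) = sqrt(33452) = 2*sqrt(8363)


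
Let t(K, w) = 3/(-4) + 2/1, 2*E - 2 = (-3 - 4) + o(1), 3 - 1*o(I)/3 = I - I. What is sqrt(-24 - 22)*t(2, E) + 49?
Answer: 49 + 5*I*sqrt(46)/4 ≈ 49.0 + 8.4779*I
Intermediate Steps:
o(I) = 9 (o(I) = 9 - 3*(I - I) = 9 - 3*0 = 9 + 0 = 9)
E = 2 (E = 1 + ((-3 - 4) + 9)/2 = 1 + (-7 + 9)/2 = 1 + (1/2)*2 = 1 + 1 = 2)
t(K, w) = 5/4 (t(K, w) = 3*(-1/4) + 2*1 = -3/4 + 2 = 5/4)
sqrt(-24 - 22)*t(2, E) + 49 = sqrt(-24 - 22)*(5/4) + 49 = sqrt(-46)*(5/4) + 49 = (I*sqrt(46))*(5/4) + 49 = 5*I*sqrt(46)/4 + 49 = 49 + 5*I*sqrt(46)/4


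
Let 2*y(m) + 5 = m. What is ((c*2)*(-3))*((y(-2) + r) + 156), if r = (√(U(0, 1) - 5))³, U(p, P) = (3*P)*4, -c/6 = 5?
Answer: 27450 + 1260*√7 ≈ 30784.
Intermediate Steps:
c = -30 (c = -6*5 = -30)
y(m) = -5/2 + m/2
U(p, P) = 12*P
r = 7*√7 (r = (√(12*1 - 5))³ = (√(12 - 5))³ = (√7)³ = 7*√7 ≈ 18.520)
((c*2)*(-3))*((y(-2) + r) + 156) = (-30*2*(-3))*(((-5/2 + (½)*(-2)) + 7*√7) + 156) = (-60*(-3))*(((-5/2 - 1) + 7*√7) + 156) = 180*((-7/2 + 7*√7) + 156) = 180*(305/2 + 7*√7) = 27450 + 1260*√7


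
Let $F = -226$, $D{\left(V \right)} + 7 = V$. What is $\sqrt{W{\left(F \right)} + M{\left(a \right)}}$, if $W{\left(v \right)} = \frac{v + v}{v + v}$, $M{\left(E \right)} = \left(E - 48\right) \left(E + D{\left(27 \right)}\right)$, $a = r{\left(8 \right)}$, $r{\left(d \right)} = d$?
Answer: $i \sqrt{1119} \approx 33.451 i$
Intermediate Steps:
$D{\left(V \right)} = -7 + V$
$a = 8$
$M{\left(E \right)} = \left(-48 + E\right) \left(20 + E\right)$ ($M{\left(E \right)} = \left(E - 48\right) \left(E + \left(-7 + 27\right)\right) = \left(-48 + E\right) \left(E + 20\right) = \left(-48 + E\right) \left(20 + E\right)$)
$W{\left(v \right)} = 1$ ($W{\left(v \right)} = \frac{2 v}{2 v} = 2 v \frac{1}{2 v} = 1$)
$\sqrt{W{\left(F \right)} + M{\left(a \right)}} = \sqrt{1 - \left(1184 - 64\right)} = \sqrt{1 - 1120} = \sqrt{-1119} = i \sqrt{1119}$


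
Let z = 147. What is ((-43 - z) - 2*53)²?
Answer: 87616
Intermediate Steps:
((-43 - z) - 2*53)² = ((-43 - 1*147) - 2*53)² = ((-43 - 147) - 106)² = (-190 - 106)² = (-296)² = 87616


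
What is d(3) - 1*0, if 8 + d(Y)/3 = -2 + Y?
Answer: -21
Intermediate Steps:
d(Y) = -30 + 3*Y (d(Y) = -24 + 3*(-2 + Y) = -24 + (-6 + 3*Y) = -30 + 3*Y)
d(3) - 1*0 = (-30 + 3*3) - 1*0 = (-30 + 9) + 0 = -21 + 0 = -21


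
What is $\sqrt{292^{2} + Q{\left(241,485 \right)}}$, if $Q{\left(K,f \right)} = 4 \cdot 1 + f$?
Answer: $\sqrt{85753} \approx 292.84$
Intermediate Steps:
$Q{\left(K,f \right)} = 4 + f$
$\sqrt{292^{2} + Q{\left(241,485 \right)}} = \sqrt{292^{2} + \left(4 + 485\right)} = \sqrt{85264 + 489} = \sqrt{85753}$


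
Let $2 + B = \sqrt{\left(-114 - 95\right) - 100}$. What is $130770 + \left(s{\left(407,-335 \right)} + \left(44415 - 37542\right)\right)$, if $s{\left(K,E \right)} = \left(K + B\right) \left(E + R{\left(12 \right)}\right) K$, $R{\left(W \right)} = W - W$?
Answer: $-55082082 - 136345 i \sqrt{309} \approx -5.5082 \cdot 10^{7} - 2.3967 \cdot 10^{6} i$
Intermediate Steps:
$R{\left(W \right)} = 0$
$B = -2 + i \sqrt{309}$ ($B = -2 + \sqrt{\left(-114 - 95\right) - 100} = -2 + \sqrt{-209 - 100} = -2 + \sqrt{-309} = -2 + i \sqrt{309} \approx -2.0 + 17.578 i$)
$s{\left(K,E \right)} = E K \left(-2 + K + i \sqrt{309}\right)$ ($s{\left(K,E \right)} = \left(K - \left(2 - i \sqrt{309}\right)\right) \left(E + 0\right) K = \left(-2 + K + i \sqrt{309}\right) E K = E \left(-2 + K + i \sqrt{309}\right) K = E K \left(-2 + K + i \sqrt{309}\right)$)
$130770 + \left(s{\left(407,-335 \right)} + \left(44415 - 37542\right)\right) = 130770 + \left(\left(-335\right) 407 \left(-2 + 407 + i \sqrt{309}\right) + \left(44415 - 37542\right)\right) = 130770 + \left(\left(-335\right) 407 \left(405 + i \sqrt{309}\right) + 6873\right) = 130770 - \left(55212852 + 136345 i \sqrt{309}\right) = -55082082 - 136345 i \sqrt{309}$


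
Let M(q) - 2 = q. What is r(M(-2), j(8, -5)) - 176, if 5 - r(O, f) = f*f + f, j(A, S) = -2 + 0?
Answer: -173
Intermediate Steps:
M(q) = 2 + q
j(A, S) = -2
r(O, f) = 5 - f - f² (r(O, f) = 5 - (f*f + f) = 5 - (f² + f) = 5 - (f + f²) = 5 + (-f - f²) = 5 - f - f²)
r(M(-2), j(8, -5)) - 176 = (5 - 1*(-2) - 1*(-2)²) - 176 = (5 + 2 - 1*4) - 176 = (5 + 2 - 4) - 176 = 3 - 176 = -173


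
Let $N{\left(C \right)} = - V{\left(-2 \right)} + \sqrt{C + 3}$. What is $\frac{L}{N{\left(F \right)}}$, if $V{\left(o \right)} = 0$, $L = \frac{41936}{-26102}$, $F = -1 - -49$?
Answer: $- \frac{20968 \sqrt{51}}{665601} \approx -0.22497$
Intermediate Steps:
$F = 48$ ($F = -1 + 49 = 48$)
$L = - \frac{20968}{13051}$ ($L = 41936 \left(- \frac{1}{26102}\right) = - \frac{20968}{13051} \approx -1.6066$)
$N{\left(C \right)} = \sqrt{3 + C}$ ($N{\left(C \right)} = \left(-1\right) 0 + \sqrt{C + 3} = 0 + \sqrt{3 + C} = \sqrt{3 + C}$)
$\frac{L}{N{\left(F \right)}} = - \frac{20968}{13051 \sqrt{3 + 48}} = - \frac{20968}{13051 \sqrt{51}} = - \frac{20968 \frac{\sqrt{51}}{51}}{13051} = - \frac{20968 \sqrt{51}}{665601}$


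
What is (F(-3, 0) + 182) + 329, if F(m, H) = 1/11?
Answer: 5622/11 ≈ 511.09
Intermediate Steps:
F(m, H) = 1/11
(F(-3, 0) + 182) + 329 = (1/11 + 182) + 329 = 2003/11 + 329 = 5622/11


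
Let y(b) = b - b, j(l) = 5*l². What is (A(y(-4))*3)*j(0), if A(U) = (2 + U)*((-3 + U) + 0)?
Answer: 0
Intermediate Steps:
y(b) = 0
A(U) = (-3 + U)*(2 + U) (A(U) = (2 + U)*(-3 + U) = (-3 + U)*(2 + U))
(A(y(-4))*3)*j(0) = ((-6 + 0² - 1*0)*3)*(5*0²) = ((-6 + 0 + 0)*3)*(5*0) = -6*3*0 = -18*0 = 0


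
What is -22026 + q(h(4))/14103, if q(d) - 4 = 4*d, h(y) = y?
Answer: -310632658/14103 ≈ -22026.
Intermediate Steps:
q(d) = 4 + 4*d
-22026 + q(h(4))/14103 = -22026 + (4 + 4*4)/14103 = -22026 + (4 + 16)*(1/14103) = -22026 + 20*(1/14103) = -22026 + 20/14103 = -310632658/14103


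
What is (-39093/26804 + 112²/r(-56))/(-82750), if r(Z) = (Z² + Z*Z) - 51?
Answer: -93031823/13798370851000 ≈ -6.7422e-6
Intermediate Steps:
r(Z) = -51 + 2*Z² (r(Z) = (Z² + Z²) - 51 = 2*Z² - 51 = -51 + 2*Z²)
(-39093/26804 + 112²/r(-56))/(-82750) = (-39093/26804 + 112²/(-51 + 2*(-56)²))/(-82750) = (-39093*1/26804 + 12544/(-51 + 2*3136))*(-1/82750) = (-39093/26804 + 12544/(-51 + 6272))*(-1/82750) = (-39093/26804 + 12544/6221)*(-1/82750) = (93031823/166747684)*(-1/82750) = -93031823/13798370851000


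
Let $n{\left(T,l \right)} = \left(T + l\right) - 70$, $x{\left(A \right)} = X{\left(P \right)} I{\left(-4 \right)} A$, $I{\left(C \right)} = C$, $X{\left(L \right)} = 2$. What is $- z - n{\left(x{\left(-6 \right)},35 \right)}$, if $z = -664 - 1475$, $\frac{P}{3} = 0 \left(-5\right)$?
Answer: $2126$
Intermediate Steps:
$P = 0$ ($P = 3 \cdot 0 \left(-5\right) = 3 \cdot 0 = 0$)
$z = -2139$ ($z = -664 - 1475 = -2139$)
$x{\left(A \right)} = - 8 A$ ($x{\left(A \right)} = 2 \left(-4\right) A = - 8 A$)
$n{\left(T,l \right)} = -70 + T + l$
$- z - n{\left(x{\left(-6 \right)},35 \right)} = \left(-1\right) \left(-2139\right) - \left(-70 - -48 + 35\right) = 2139 - \left(-70 + 48 + 35\right) = 2139 - 13 = 2126$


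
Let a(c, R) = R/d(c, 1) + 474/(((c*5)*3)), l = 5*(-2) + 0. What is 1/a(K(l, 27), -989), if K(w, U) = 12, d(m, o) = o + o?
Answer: -15/7378 ≈ -0.0020331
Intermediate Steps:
d(m, o) = 2*o
l = -10 (l = -10 + 0 = -10)
a(c, R) = R/2 + 158/(5*c) (a(c, R) = R/((2*1)) + 474/(((c*5)*3)) = R/2 + 474/(((5*c)*3)) = R*(½) + 474/((15*c)) = R/2 + 474*(1/(15*c)) = R/2 + 158/(5*c))
1/a(K(l, 27), -989) = 1/((½)*(-989) + (158/5)/12) = 1/(-989/2 + (158/5)*(1/12)) = 1/(-989/2 + 79/30) = 1/(-7378/15) = -15/7378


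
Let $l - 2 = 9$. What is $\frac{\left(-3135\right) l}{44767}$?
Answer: $- \frac{34485}{44767} \approx -0.77032$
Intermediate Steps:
$l = 11$ ($l = 2 + 9 = 11$)
$\frac{\left(-3135\right) l}{44767} = \frac{\left(-3135\right) 11}{44767} = \left(-34485\right) \frac{1}{44767} = - \frac{34485}{44767}$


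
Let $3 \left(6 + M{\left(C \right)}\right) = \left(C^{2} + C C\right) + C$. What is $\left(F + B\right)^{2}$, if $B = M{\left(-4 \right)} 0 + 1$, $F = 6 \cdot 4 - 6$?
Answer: $361$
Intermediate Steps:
$M{\left(C \right)} = -6 + \frac{C}{3} + \frac{2 C^{2}}{3}$ ($M{\left(C \right)} = -6 + \frac{\left(C^{2} + C C\right) + C}{3} = -6 + \frac{\left(C^{2} + C^{2}\right) + C}{3} = -6 + \frac{2 C^{2} + C}{3} = -6 + \frac{C + 2 C^{2}}{3} = -6 + \left(\frac{C}{3} + \frac{2 C^{2}}{3}\right) = -6 + \frac{C}{3} + \frac{2 C^{2}}{3}$)
$F = 18$ ($F = 24 - 6 = 18$)
$B = 1$ ($B = \left(-6 + \frac{1}{3} \left(-4\right) + \frac{2 \left(-4\right)^{2}}{3}\right) 0 + 1 = \left(-6 - \frac{4}{3} + \frac{2}{3} \cdot 16\right) 0 + 1 = \left(-6 - \frac{4}{3} + \frac{32}{3}\right) 0 + 1 = \frac{10}{3} \cdot 0 + 1 = 0 + 1 = 1$)
$\left(F + B\right)^{2} = \left(18 + 1\right)^{2} = 19^{2} = 361$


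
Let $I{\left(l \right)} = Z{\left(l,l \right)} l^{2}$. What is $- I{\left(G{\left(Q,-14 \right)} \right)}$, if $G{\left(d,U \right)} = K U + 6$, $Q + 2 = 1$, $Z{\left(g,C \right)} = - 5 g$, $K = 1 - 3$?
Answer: $196520$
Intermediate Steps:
$K = -2$
$Q = -1$ ($Q = -2 + 1 = -1$)
$G{\left(d,U \right)} = 6 - 2 U$ ($G{\left(d,U \right)} = - 2 U + 6 = 6 - 2 U$)
$I{\left(l \right)} = - 5 l^{3}$ ($I{\left(l \right)} = - 5 l l^{2} = - 5 l^{3}$)
$- I{\left(G{\left(Q,-14 \right)} \right)} = - \left(-5\right) \left(6 - -28\right)^{3} = - \left(-5\right) \left(6 + 28\right)^{3} = - \left(-5\right) 34^{3} = - \left(-5\right) 39304 = \left(-1\right) \left(-196520\right) = 196520$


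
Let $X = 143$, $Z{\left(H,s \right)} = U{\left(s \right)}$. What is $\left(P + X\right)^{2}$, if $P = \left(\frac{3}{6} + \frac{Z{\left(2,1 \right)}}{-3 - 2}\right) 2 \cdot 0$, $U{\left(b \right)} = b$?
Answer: $20449$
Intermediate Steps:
$Z{\left(H,s \right)} = s$
$P = 0$ ($P = \left(\frac{3}{6} + 1 \frac{1}{-3 - 2}\right) 2 \cdot 0 = \left(3 \cdot \frac{1}{6} + 1 \frac{1}{-3 - 2}\right) 2 \cdot 0 = \left(\frac{1}{2} + 1 \frac{1}{-5}\right) 2 \cdot 0 = \left(\frac{1}{2} + 1 \left(- \frac{1}{5}\right)\right) 2 \cdot 0 = \left(\frac{1}{2} - \frac{1}{5}\right) 2 \cdot 0 = \frac{3}{10} \cdot 2 \cdot 0 = \frac{3}{5} \cdot 0 = 0$)
$\left(P + X\right)^{2} = \left(0 + 143\right)^{2} = 143^{2} = 20449$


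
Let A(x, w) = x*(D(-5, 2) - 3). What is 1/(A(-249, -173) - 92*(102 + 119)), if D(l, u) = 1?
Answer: -1/19834 ≈ -5.0418e-5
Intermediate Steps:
A(x, w) = -2*x (A(x, w) = x*(1 - 3) = x*(-2) = -2*x)
1/(A(-249, -173) - 92*(102 + 119)) = 1/(-2*(-249) - 92*(102 + 119)) = 1/(498 - 92*221) = 1/(498 - 20332) = 1/(-19834) = -1/19834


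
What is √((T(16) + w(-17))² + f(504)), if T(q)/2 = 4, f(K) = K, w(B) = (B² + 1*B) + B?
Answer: 19*√193 ≈ 263.96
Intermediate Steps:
w(B) = B² + 2*B (w(B) = (B² + B) + B = (B + B²) + B = B² + 2*B)
T(q) = 8 (T(q) = 2*4 = 8)
√((T(16) + w(-17))² + f(504)) = √((8 - 17*(2 - 17))² + 504) = √((8 - 17*(-15))² + 504) = √((8 + 255)² + 504) = √(263² + 504) = √(69169 + 504) = √69673 = 19*√193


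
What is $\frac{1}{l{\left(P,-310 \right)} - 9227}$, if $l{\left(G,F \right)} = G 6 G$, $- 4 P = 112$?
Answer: $- \frac{1}{4523} \approx -0.00022109$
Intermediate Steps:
$P = -28$ ($P = \left(- \frac{1}{4}\right) 112 = -28$)
$l{\left(G,F \right)} = 6 G^{2}$ ($l{\left(G,F \right)} = 6 G G = 6 G^{2}$)
$\frac{1}{l{\left(P,-310 \right)} - 9227} = \frac{1}{6 \left(-28\right)^{2} - 9227} = \frac{1}{6 \cdot 784 - 9227} = \frac{1}{4704 - 9227} = \frac{1}{-4523} = - \frac{1}{4523}$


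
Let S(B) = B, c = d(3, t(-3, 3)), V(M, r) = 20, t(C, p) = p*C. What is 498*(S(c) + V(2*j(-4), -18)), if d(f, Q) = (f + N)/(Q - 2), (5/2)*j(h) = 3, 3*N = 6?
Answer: 107070/11 ≈ 9733.6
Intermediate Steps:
N = 2 (N = (⅓)*6 = 2)
j(h) = 6/5 (j(h) = (⅖)*3 = 6/5)
t(C, p) = C*p
d(f, Q) = (2 + f)/(-2 + Q) (d(f, Q) = (f + 2)/(Q - 2) = (2 + f)/(-2 + Q))
c = -5/11 (c = (2 + 3)/(-2 - 3*3) = 5/(-2 - 9) = 5/(-11) = -1/11*5 = -5/11 ≈ -0.45455)
498*(S(c) + V(2*j(-4), -18)) = 498*(-5/11 + 20) = 498*(215/11) = 107070/11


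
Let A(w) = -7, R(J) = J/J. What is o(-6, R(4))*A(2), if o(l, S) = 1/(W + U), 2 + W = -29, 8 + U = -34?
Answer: 7/73 ≈ 0.095890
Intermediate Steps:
R(J) = 1
U = -42 (U = -8 - 34 = -42)
W = -31 (W = -2 - 29 = -31)
o(l, S) = -1/73 (o(l, S) = 1/(-31 - 42) = 1/(-73) = -1/73)
o(-6, R(4))*A(2) = -1/73*(-7) = 7/73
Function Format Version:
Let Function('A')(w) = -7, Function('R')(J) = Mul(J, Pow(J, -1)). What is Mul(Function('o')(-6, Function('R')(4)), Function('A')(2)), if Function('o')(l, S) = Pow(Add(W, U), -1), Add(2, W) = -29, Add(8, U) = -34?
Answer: Rational(7, 73) ≈ 0.095890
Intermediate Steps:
Function('R')(J) = 1
U = -42 (U = Add(-8, -34) = -42)
W = -31 (W = Add(-2, -29) = -31)
Function('o')(l, S) = Rational(-1, 73) (Function('o')(l, S) = Pow(Add(-31, -42), -1) = Pow(-73, -1) = Rational(-1, 73))
Mul(Function('o')(-6, Function('R')(4)), Function('A')(2)) = Mul(Rational(-1, 73), -7) = Rational(7, 73)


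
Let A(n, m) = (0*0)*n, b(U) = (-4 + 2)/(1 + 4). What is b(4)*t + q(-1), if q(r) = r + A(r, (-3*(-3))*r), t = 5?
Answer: -3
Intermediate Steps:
b(U) = -⅖ (b(U) = -2/5 = -2*⅕ = -⅖)
A(n, m) = 0 (A(n, m) = 0*n = 0)
q(r) = r (q(r) = r + 0 = r)
b(4)*t + q(-1) = -⅖*5 - 1 = -2 - 1 = -3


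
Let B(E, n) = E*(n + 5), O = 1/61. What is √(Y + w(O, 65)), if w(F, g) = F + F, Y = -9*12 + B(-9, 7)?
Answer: I*√803614/61 ≈ 14.696*I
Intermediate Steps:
O = 1/61 ≈ 0.016393
B(E, n) = E*(5 + n)
Y = -216 (Y = -9*12 - 9*(5 + 7) = -108 - 9*12 = -108 - 108 = -216)
w(F, g) = 2*F
√(Y + w(O, 65)) = √(-216 + 2*(1/61)) = √(-216 + 2/61) = √(-13174/61) = I*√803614/61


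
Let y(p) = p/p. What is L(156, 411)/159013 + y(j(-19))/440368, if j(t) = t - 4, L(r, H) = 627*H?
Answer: 113481671509/70024236784 ≈ 1.6206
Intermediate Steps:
j(t) = -4 + t
y(p) = 1
L(156, 411)/159013 + y(j(-19))/440368 = (627*411)/159013 + 1/440368 = 257697*(1/159013) + 1*(1/440368) = 257697/159013 + 1/440368 = 113481671509/70024236784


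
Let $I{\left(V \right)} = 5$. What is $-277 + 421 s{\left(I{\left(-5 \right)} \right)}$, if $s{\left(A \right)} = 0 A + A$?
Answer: $1828$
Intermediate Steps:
$s{\left(A \right)} = A$ ($s{\left(A \right)} = 0 + A = A$)
$-277 + 421 s{\left(I{\left(-5 \right)} \right)} = -277 + 421 \cdot 5 = -277 + 2105 = 1828$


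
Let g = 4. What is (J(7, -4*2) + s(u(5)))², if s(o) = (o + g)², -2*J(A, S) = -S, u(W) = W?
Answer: 5929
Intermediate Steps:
J(A, S) = S/2 (J(A, S) = -(-1)*S/2 = S/2)
s(o) = (4 + o)² (s(o) = (o + 4)² = (4 + o)²)
(J(7, -4*2) + s(u(5)))² = ((-4*2)/2 + (4 + 5)²)² = ((½)*(-8) + 9²)² = (-4 + 81)² = 77² = 5929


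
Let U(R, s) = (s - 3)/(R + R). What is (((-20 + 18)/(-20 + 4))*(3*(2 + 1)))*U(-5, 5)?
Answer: -9/40 ≈ -0.22500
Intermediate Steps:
U(R, s) = (-3 + s)/(2*R) (U(R, s) = (-3 + s)/((2*R)) = (-3 + s)*(1/(2*R)) = (-3 + s)/(2*R))
(((-20 + 18)/(-20 + 4))*(3*(2 + 1)))*U(-5, 5) = (((-20 + 18)/(-20 + 4))*(3*(2 + 1)))*((1/2)*(-3 + 5)/(-5)) = ((-2/(-16))*(3*3))*((1/2)*(-1/5)*2) = (-2*(-1/16)*9)*(-1/5) = ((1/8)*9)*(-1/5) = (9/8)*(-1/5) = -9/40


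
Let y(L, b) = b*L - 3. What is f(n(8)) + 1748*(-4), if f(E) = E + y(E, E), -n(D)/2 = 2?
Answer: -6983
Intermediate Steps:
n(D) = -4 (n(D) = -2*2 = -4)
y(L, b) = -3 + L*b (y(L, b) = L*b - 3 = -3 + L*b)
f(E) = -3 + E + E² (f(E) = E + (-3 + E*E) = E + (-3 + E²) = -3 + E + E²)
f(n(8)) + 1748*(-4) = (-3 - 4 + (-4)²) + 1748*(-4) = (-3 - 4 + 16) - 6992 = 9 - 6992 = -6983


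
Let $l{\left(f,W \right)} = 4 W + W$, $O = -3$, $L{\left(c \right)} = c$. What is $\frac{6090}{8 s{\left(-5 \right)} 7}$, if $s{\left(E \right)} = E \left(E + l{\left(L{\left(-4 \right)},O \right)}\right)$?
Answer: $\frac{87}{80} \approx 1.0875$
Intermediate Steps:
$l{\left(f,W \right)} = 5 W$
$s{\left(E \right)} = E \left(-15 + E\right)$ ($s{\left(E \right)} = E \left(E + 5 \left(-3\right)\right) = E \left(E - 15\right) = E \left(-15 + E\right)$)
$\frac{6090}{8 s{\left(-5 \right)} 7} = \frac{6090}{8 \left(- 5 \left(-15 - 5\right)\right) 7} = \frac{6090}{8 \left(\left(-5\right) \left(-20\right)\right) 7} = \frac{6090}{8 \cdot 100 \cdot 7} = \frac{6090}{800 \cdot 7} = \frac{6090}{5600} = 6090 \cdot \frac{1}{5600} = \frac{87}{80}$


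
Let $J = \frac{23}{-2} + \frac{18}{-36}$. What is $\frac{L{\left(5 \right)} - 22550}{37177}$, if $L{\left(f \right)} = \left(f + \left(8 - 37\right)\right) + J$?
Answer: $- \frac{22586}{37177} \approx -0.60753$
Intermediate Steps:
$J = -12$ ($J = 23 \left(- \frac{1}{2}\right) + 18 \left(- \frac{1}{36}\right) = - \frac{23}{2} - \frac{1}{2} = -12$)
$L{\left(f \right)} = -41 + f$ ($L{\left(f \right)} = \left(f + \left(8 - 37\right)\right) - 12 = \left(f - 29\right) - 12 = \left(-29 + f\right) - 12 = -41 + f$)
$\frac{L{\left(5 \right)} - 22550}{37177} = \frac{\left(-41 + 5\right) - 22550}{37177} = \left(-36 - 22550\right) \frac{1}{37177} = \left(-22586\right) \frac{1}{37177} = - \frac{22586}{37177}$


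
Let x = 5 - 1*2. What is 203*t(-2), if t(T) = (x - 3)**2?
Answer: 0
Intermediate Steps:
x = 3 (x = 5 - 2 = 3)
t(T) = 0 (t(T) = (3 - 3)**2 = 0**2 = 0)
203*t(-2) = 203*0 = 0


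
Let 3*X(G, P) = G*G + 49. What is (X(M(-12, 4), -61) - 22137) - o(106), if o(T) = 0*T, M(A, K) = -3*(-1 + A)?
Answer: -64841/3 ≈ -21614.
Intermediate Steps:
M(A, K) = 3 - 3*A
o(T) = 0
X(G, P) = 49/3 + G²/3 (X(G, P) = (G*G + 49)/3 = (G² + 49)/3 = (49 + G²)/3 = 49/3 + G²/3)
(X(M(-12, 4), -61) - 22137) - o(106) = ((49/3 + (3 - 3*(-12))²/3) - 22137) - 1*0 = ((49/3 + (3 + 36)²/3) - 22137) + 0 = ((49/3 + (⅓)*39²) - 22137) + 0 = ((49/3 + (⅓)*1521) - 22137) + 0 = ((49/3 + 507) - 22137) + 0 = (1570/3 - 22137) + 0 = -64841/3 + 0 = -64841/3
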